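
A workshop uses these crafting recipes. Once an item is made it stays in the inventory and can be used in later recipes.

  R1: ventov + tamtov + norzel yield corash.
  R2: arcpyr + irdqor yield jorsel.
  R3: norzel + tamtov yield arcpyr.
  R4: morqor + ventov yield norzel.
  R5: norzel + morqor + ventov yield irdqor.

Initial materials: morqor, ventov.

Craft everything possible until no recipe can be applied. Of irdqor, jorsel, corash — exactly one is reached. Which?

irdqor

morqor + ventov → norzel (R4).
norzel + morqor + ventov → irdqor (R5).
jorsel would need arcpyr and irdqor (R2), but arcpyr is never obtained. corash would need ventov, tamtov, and norzel (R1), but tamtov is never obtained.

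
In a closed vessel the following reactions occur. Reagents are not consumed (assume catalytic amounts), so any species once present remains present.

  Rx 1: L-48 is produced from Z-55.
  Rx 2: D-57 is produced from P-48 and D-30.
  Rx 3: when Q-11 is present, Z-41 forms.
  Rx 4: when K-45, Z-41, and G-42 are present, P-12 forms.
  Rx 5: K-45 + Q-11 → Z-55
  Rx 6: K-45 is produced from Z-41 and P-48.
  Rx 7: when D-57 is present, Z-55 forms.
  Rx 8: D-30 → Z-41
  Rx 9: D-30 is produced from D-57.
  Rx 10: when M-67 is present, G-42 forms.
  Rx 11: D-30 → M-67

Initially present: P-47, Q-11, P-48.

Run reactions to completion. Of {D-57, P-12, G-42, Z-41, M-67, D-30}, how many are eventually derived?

1

Q-11 present → Z-41 forms (Rx 3).
D-57 would need P-48 and D-30 (Rx 2), but D-30 never forms.
P-12 would need K-45, Z-41, and G-42 (Rx 4), but G-42 never forms.
G-42 would need M-67 (Rx 10), but M-67 never forms.
Z-41: reached.
M-67 would need D-30 (Rx 11), but D-30 never forms.
D-30 would need D-57 (Rx 9), but D-57 never forms.
Reached: Z-41 — 1 of the 6.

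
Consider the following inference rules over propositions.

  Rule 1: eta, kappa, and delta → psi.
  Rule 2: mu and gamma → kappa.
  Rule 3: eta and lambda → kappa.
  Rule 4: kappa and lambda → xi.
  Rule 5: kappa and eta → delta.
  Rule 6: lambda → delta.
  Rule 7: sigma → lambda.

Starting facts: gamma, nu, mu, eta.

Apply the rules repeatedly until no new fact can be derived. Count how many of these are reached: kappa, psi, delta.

3

From mu and gamma, Rule 2 gives kappa.
kappa and eta hold, so delta follows (Rule 5).
From eta, kappa, and delta, Rule 1 gives psi.
kappa: reached.
psi: reached.
delta: reached.
All 3 are reached.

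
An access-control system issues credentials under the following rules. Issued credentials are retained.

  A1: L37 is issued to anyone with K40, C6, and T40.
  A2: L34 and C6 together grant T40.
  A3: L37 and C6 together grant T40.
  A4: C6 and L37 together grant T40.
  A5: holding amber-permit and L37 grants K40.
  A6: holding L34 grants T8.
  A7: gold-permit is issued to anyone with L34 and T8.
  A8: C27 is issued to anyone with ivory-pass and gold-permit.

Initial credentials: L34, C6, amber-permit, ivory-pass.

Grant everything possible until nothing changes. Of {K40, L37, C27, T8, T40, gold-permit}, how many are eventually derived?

Holding L34 grants T8 (A6).
Holding L34 and C6 grants T40 (A2).
Holding L34 and T8 grants gold-permit (A7).
Holding ivory-pass and gold-permit grants C27 (A8).
K40 would need amber-permit and L37 (A5), but L37 is never granted.
L37 would need K40, C6, and T40 (A1), but K40 is never granted.
C27: reached.
T8: reached.
T40: reached.
gold-permit: reached.
Reached: C27, T8, T40, and gold-permit — 4 of the 6.

4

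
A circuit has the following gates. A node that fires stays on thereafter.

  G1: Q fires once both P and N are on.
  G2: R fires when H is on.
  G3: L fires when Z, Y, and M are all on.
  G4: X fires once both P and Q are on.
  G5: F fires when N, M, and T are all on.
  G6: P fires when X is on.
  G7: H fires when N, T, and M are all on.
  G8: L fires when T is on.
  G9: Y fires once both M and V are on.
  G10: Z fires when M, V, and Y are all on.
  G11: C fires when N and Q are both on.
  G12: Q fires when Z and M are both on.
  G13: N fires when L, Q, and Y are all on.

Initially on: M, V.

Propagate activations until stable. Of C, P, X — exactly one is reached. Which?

M and V are on, so Y fires (G9).
G10: M, V, and Y on → Z on.
Z, Y, and M are on, so L fires (G3).
G12: Z and M on → Q on.
G13: L, Q, and Y on → N on.
G11: N and Q on → C on.
P would need X (G6), but X never turns on. X would need P and Q (G4), but P never turns on.

C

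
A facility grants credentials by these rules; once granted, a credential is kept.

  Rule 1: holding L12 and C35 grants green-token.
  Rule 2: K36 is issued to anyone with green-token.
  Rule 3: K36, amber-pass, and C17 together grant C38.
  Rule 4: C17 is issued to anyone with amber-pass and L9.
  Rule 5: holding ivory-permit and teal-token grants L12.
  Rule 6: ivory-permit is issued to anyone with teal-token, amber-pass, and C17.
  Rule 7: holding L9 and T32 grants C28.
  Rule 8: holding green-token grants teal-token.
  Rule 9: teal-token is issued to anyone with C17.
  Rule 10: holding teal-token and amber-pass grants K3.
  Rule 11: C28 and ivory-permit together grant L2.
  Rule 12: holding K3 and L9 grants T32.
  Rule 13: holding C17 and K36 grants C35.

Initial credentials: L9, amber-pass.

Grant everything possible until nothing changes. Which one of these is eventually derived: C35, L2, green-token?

L2

Holding amber-pass and L9 grants C17 (Rule 4).
Holding C17 grants teal-token (Rule 9).
Holding teal-token and amber-pass grants K3 (Rule 10).
Holding teal-token, amber-pass, and C17 grants ivory-permit (Rule 6).
Holding K3 and L9 grants T32 (Rule 12).
Holding L9 and T32 grants C28 (Rule 7).
Holding C28 and ivory-permit grants L2 (Rule 11).
green-token would need L12 and C35 (Rule 1), but C35 is never granted. C35 would need C17 and K36 (Rule 13), but K36 is never granted.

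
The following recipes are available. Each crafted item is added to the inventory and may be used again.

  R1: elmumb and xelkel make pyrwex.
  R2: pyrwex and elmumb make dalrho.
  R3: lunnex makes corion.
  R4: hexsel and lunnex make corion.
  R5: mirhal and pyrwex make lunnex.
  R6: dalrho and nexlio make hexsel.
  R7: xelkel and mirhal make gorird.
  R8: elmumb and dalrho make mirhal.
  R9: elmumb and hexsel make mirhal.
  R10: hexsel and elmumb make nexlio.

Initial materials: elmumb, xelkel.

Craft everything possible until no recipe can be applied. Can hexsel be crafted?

No

hexsel would need dalrho and nexlio (R6), but nexlio is never obtained.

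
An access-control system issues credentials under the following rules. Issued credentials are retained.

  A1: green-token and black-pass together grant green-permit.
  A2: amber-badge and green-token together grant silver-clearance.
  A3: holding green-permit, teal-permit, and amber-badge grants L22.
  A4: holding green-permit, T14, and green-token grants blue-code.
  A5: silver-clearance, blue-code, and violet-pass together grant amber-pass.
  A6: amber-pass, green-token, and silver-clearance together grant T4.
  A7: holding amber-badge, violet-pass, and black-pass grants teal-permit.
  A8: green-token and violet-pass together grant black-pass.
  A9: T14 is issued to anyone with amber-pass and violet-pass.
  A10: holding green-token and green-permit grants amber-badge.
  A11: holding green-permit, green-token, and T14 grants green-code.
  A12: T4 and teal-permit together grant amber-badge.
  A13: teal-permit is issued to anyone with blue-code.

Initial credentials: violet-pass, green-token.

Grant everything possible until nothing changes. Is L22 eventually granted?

Yes

Holding green-token and violet-pass grants black-pass (A8).
Holding green-token and black-pass grants green-permit (A1).
Holding green-token and green-permit grants amber-badge (A10).
Holding amber-badge, violet-pass, and black-pass grants teal-permit (A7).
Holding green-permit, teal-permit, and amber-badge grants L22 (A3).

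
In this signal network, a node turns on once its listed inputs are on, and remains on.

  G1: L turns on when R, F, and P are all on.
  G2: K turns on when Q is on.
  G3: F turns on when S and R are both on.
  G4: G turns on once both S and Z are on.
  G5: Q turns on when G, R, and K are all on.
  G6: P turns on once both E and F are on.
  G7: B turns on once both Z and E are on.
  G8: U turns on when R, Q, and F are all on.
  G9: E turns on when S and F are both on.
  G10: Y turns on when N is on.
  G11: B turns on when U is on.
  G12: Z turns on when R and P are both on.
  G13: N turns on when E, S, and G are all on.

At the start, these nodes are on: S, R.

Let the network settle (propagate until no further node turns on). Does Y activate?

S and R are on, so F turns on (G3).
S and F are on, so E turns on (G9).
E and F are on, so P turns on (G6).
R and P are on, so Z turns on (G12).
G4: S and Z on → G on.
G13: E, S, and G on → N on.
G10: N on → Y on.

Yes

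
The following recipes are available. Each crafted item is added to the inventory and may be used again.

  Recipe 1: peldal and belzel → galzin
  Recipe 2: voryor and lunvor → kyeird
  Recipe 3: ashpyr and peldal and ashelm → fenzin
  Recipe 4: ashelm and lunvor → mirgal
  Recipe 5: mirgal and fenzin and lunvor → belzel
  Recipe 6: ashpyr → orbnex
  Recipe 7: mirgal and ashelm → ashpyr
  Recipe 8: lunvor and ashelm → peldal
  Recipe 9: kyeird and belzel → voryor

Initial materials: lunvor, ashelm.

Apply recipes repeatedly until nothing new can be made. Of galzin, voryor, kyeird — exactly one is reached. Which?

lunvor and ashelm → peldal (Recipe 8).
ashelm and lunvor → mirgal (Recipe 4).
Using Recipe 7, mirgal and ashelm make ashpyr.
Using Recipe 3, ashpyr, peldal, and ashelm make fenzin.
Using Recipe 5, mirgal, fenzin, and lunvor make belzel.
peldal and belzel → galzin (Recipe 1).
voryor would need kyeird and belzel (Recipe 9), but kyeird is never obtained. kyeird would need voryor and lunvor (Recipe 2), but voryor is never obtained.

galzin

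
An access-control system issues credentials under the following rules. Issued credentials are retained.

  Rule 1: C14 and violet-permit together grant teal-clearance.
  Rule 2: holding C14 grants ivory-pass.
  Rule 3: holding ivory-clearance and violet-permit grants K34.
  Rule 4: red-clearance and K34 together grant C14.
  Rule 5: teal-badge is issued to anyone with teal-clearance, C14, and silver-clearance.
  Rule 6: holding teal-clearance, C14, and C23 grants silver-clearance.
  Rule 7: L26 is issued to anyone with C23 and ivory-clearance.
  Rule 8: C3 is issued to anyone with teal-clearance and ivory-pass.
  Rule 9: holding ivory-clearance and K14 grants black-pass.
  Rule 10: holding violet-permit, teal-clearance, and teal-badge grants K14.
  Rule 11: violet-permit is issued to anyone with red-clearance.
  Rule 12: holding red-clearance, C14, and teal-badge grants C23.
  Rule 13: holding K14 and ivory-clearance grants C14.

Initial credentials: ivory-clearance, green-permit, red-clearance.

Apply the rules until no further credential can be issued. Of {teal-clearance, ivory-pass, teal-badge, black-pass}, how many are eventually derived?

2

Holding red-clearance grants violet-permit (Rule 11).
Holding ivory-clearance and violet-permit grants K34 (Rule 3).
Holding red-clearance and K34 grants C14 (Rule 4).
Holding C14 grants ivory-pass (Rule 2).
Holding C14 and violet-permit grants teal-clearance (Rule 1).
teal-clearance: reached.
ivory-pass: reached.
teal-badge would need teal-clearance, C14, and silver-clearance (Rule 5), but silver-clearance is never granted.
black-pass would need ivory-clearance and K14 (Rule 9), but K14 is never granted.
Reached: teal-clearance and ivory-pass — 2 of the 4.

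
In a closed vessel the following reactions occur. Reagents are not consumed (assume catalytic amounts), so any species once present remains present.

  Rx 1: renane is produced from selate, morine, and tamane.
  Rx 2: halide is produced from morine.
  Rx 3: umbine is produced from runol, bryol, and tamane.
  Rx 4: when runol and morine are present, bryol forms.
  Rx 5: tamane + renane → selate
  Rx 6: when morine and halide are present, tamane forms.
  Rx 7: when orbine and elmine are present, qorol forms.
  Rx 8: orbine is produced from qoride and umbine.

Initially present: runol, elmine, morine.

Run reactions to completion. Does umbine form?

runol and morine present → bryol forms (Rx 4).
morine present → halide forms (Rx 2).
morine and halide present → tamane forms (Rx 6).
runol, bryol, and tamane present → umbine forms (Rx 3).

Yes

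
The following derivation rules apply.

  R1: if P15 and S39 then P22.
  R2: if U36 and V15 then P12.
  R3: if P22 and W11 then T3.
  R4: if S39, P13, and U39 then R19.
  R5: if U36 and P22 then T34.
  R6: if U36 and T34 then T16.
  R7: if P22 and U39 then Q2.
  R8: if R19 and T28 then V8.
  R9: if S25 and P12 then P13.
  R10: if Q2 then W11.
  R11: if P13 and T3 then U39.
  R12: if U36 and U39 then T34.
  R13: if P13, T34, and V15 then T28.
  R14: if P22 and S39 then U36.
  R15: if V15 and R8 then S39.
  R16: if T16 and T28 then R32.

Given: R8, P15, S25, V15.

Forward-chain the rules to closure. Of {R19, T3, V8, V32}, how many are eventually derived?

R19 would need S39, P13, and U39 (R4), but U39 is never established.
T3 would need P22 and W11 (R3), but W11 is never established.
V8 would need R19 and T28 (R8), but R19 is never established.
No rule produces V32, and it is not given.
None of the 4 are reached.

0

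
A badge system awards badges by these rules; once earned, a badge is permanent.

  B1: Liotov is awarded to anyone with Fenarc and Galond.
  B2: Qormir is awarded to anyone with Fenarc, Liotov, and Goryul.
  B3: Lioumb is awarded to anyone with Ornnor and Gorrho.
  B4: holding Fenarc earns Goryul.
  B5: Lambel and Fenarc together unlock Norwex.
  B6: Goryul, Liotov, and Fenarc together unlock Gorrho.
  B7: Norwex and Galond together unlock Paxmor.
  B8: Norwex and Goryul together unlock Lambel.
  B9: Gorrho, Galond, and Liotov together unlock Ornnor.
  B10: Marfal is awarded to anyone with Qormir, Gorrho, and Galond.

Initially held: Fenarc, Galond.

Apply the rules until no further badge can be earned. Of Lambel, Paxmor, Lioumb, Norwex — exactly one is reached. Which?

Lioumb

With Fenarc and Galond, Liotov is earned (B1).
With Fenarc, Goryul is earned (B4).
With Goryul, Liotov, and Fenarc, Gorrho is earned (B6).
With Gorrho, Galond, and Liotov, Ornnor is earned (B9).
With Ornnor and Gorrho, Lioumb is earned (B3).
Paxmor would need Norwex and Galond (B7), but Norwex is never earned. Norwex would need Lambel and Fenarc (B5), but Lambel is never earned. Lambel would need Norwex and Goryul (B8), but Norwex is never earned.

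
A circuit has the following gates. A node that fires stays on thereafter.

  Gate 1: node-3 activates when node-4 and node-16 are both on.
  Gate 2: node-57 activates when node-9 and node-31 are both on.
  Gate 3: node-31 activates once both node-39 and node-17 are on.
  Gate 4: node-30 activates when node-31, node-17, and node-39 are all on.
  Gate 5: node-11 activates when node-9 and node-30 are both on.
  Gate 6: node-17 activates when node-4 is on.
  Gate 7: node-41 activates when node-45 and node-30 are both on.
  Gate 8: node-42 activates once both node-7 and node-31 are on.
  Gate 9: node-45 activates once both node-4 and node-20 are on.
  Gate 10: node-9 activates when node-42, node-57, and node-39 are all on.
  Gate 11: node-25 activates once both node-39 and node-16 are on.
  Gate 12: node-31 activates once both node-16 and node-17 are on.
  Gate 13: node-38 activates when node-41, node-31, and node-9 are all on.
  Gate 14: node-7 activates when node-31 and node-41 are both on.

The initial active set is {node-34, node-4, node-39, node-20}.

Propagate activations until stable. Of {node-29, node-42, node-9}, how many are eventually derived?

node-4 and node-20 are on, so node-45 activates (Gate 9).
node-4 is on, so node-17 activates (Gate 6).
Gate 3: node-39 and node-17 on → node-31 on.
node-31, node-17, and node-39 are on, so node-30 activates (Gate 4).
Gate 7: node-45 and node-30 on → node-41 on.
Gate 14: node-31 and node-41 on → node-7 on.
node-7 and node-31 are on, so node-42 activates (Gate 8).
No rule produces node-29, and it is not given.
node-42: reached.
node-9 would need node-42, node-57, and node-39 (Gate 10), but node-57 never turns on.
Reached: node-42 — 1 of the 3.

1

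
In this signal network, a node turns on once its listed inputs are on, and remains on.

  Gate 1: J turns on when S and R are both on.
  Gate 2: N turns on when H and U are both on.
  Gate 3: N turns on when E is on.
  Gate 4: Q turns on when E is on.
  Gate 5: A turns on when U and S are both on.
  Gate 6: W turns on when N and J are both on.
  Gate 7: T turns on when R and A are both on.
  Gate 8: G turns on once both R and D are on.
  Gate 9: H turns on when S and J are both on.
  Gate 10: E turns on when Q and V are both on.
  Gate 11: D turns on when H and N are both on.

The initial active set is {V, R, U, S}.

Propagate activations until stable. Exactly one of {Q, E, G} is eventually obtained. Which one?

Gate 1: S and R on → J on.
S and J are on, so H turns on (Gate 9).
H and U are on, so N turns on (Gate 2).
H and N are on, so D turns on (Gate 11).
Gate 8: R and D on → G on.
Q would need E (Gate 4), but E never turns on. E would need Q and V (Gate 10), but Q never turns on.

G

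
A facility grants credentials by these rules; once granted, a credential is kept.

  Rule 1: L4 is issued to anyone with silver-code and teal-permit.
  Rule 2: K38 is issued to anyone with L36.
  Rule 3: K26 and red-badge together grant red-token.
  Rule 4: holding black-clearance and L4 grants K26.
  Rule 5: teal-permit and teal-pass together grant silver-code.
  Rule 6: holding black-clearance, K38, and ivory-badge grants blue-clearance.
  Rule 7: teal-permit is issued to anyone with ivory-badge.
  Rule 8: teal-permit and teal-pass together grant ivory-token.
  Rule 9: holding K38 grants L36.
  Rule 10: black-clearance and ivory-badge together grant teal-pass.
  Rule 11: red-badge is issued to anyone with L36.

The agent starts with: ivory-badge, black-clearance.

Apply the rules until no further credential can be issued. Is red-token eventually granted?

red-token would need K26 and red-badge (Rule 3), but red-badge is never granted.

No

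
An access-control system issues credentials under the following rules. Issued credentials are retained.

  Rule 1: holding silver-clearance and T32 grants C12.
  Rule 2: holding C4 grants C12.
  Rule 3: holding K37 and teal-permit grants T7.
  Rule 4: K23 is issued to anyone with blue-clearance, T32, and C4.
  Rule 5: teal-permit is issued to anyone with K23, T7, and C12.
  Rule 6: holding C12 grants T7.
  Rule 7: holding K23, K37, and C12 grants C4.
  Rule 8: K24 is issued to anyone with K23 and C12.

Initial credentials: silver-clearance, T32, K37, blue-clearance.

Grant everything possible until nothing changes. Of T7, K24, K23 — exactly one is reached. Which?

Holding silver-clearance and T32 grants C12 (Rule 1).
Holding C12 grants T7 (Rule 6).
K23 would need blue-clearance, T32, and C4 (Rule 4), but C4 is never granted. K24 would need K23 and C12 (Rule 8), but K23 is never granted.

T7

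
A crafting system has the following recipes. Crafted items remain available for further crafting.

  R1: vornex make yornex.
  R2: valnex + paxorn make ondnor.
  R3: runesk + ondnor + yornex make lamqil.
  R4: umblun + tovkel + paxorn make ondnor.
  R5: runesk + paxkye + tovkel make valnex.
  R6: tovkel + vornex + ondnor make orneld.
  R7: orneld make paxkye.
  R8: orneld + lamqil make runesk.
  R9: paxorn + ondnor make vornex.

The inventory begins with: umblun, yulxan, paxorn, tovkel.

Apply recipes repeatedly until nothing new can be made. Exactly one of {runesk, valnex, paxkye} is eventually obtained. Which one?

paxkye

umblun + tovkel + paxorn → ondnor (R4).
Using R9, paxorn and ondnor make vornex.
Using R6, tovkel, vornex, and ondnor make orneld.
orneld → paxkye (R7).
valnex would need runesk, paxkye, and tovkel (R5), but runesk is never obtained. runesk would need orneld and lamqil (R8), but lamqil is never obtained.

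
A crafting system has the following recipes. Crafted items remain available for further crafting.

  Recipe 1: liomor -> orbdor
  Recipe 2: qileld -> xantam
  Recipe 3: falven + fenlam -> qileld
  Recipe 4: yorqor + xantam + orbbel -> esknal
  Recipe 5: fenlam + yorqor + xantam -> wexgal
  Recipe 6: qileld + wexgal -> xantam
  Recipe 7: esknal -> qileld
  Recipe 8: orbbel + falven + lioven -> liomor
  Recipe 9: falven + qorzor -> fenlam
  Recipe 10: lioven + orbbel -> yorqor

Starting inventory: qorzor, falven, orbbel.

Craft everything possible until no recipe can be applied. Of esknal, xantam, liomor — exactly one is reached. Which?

xantam

Using Recipe 9, falven and qorzor make fenlam.
falven + fenlam -> qileld (Recipe 3).
Using Recipe 2, qileld makes xantam.
liomor would need orbbel, falven, and lioven (Recipe 8), but lioven is never obtained. esknal would need yorqor, xantam, and orbbel (Recipe 4), but yorqor is never obtained.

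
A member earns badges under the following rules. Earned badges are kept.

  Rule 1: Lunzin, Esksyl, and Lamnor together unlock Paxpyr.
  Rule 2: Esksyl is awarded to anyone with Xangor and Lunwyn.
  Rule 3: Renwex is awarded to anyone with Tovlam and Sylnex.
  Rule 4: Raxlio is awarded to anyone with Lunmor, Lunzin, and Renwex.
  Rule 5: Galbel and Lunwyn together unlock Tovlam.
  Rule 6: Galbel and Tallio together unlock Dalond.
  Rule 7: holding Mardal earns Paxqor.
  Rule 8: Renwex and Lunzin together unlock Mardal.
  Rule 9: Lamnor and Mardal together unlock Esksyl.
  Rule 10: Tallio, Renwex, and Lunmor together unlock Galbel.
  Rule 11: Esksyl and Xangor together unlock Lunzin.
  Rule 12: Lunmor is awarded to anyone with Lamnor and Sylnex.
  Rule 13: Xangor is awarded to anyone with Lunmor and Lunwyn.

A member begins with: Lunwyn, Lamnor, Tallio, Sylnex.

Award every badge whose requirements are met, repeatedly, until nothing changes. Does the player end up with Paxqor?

Paxqor would need Mardal (Rule 7), but Mardal is never earned.

No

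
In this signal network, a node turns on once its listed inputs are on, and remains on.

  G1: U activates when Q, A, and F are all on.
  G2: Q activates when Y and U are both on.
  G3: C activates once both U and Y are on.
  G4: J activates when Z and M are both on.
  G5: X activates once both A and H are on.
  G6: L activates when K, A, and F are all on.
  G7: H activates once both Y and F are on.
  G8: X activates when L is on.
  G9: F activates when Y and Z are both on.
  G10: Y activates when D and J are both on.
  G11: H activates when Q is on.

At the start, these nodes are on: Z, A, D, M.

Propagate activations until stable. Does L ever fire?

L would need K, A, and F (G6), but K never turns on.

No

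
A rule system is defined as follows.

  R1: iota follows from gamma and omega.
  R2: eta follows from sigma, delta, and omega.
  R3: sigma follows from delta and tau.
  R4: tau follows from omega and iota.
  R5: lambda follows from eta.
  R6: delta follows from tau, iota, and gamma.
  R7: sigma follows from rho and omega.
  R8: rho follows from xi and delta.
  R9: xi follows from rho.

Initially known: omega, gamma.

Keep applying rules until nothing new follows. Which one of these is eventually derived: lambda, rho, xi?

gamma and omega hold, so iota follows (R1).
omega and iota hold, so tau follows (R4).
tau, iota, and gamma hold, so delta follows (R6).
From delta and tau, R3 gives sigma.
From sigma, delta, and omega, R2 gives eta.
eta holds, so lambda follows (R5).
xi would need rho (R9), but rho is never established. rho would need xi and delta (R8), but xi is never established.

lambda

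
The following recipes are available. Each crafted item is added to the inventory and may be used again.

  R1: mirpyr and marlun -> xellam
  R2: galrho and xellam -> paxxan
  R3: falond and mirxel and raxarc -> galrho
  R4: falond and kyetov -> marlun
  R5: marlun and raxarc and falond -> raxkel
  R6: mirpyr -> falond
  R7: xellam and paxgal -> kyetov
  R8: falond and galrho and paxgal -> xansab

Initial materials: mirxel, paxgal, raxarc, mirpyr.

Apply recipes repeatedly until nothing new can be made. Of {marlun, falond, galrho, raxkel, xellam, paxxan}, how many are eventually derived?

2

Using R6, mirpyr makes falond.
falond and mirxel and raxarc -> galrho (R3).
marlun would need falond and kyetov (R4), but kyetov is never obtained.
falond: reached.
galrho: reached.
raxkel would need marlun, raxarc, and falond (R5), but marlun is never obtained.
xellam would need mirpyr and marlun (R1), but marlun is never obtained.
paxxan would need galrho and xellam (R2), but xellam is never obtained.
Reached: falond and galrho — 2 of the 6.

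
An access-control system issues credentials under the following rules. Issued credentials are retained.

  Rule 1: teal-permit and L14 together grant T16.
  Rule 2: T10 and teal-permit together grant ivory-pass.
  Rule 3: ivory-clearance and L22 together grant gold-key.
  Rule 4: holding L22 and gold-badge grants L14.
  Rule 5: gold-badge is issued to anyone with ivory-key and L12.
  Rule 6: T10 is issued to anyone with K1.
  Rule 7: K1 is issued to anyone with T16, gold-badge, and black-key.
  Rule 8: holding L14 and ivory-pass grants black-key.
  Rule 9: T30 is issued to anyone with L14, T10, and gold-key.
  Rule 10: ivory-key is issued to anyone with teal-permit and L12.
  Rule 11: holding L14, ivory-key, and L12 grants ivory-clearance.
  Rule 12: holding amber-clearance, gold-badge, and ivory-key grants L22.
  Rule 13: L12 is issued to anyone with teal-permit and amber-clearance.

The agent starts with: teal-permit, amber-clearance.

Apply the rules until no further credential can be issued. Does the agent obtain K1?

K1 would need T16, gold-badge, and black-key (Rule 7), but black-key is never granted.

No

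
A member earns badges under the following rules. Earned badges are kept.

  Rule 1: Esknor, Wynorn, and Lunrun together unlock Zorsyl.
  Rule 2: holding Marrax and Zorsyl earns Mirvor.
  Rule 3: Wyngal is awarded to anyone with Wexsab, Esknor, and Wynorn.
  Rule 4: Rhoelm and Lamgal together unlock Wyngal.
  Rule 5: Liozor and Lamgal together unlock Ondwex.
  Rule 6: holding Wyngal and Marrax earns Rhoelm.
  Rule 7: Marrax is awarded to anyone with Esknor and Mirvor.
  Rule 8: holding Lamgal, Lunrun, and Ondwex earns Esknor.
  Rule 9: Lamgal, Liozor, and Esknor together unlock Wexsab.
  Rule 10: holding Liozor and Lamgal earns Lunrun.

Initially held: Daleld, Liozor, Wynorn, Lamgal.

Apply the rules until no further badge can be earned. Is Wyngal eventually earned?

Yes

With Liozor and Lamgal, Ondwex is earned (Rule 5).
With Liozor and Lamgal, Lunrun is earned (Rule 10).
With Lamgal, Lunrun, and Ondwex, Esknor is earned (Rule 8).
With Lamgal, Liozor, and Esknor, Wexsab is earned (Rule 9).
With Wexsab, Esknor, and Wynorn, Wyngal is earned (Rule 3).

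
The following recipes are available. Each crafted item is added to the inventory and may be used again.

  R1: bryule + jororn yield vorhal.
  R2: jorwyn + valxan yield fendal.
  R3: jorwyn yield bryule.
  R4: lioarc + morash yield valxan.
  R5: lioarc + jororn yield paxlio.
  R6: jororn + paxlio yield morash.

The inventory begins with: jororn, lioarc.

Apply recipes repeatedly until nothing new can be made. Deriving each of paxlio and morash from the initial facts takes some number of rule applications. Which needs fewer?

paxlio

paxlio: Using R5, lioarc and jororn make paxlio. [1 rule application]
morash: lioarc + jororn → paxlio (R5). jororn + paxlio → morash (R6). [2 rule applications]
paxlio needs fewer.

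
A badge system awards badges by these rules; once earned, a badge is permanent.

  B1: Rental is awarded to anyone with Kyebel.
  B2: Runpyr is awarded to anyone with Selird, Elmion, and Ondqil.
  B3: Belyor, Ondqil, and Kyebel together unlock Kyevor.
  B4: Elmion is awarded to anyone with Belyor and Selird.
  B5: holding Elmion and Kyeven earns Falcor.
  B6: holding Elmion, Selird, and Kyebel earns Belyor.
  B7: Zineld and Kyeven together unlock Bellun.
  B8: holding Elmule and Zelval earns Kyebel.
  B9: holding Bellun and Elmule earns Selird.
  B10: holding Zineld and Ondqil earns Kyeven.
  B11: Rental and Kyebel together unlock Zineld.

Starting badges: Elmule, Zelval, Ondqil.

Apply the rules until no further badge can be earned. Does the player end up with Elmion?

No

Elmion would need Belyor and Selird (B4), but Belyor is never earned.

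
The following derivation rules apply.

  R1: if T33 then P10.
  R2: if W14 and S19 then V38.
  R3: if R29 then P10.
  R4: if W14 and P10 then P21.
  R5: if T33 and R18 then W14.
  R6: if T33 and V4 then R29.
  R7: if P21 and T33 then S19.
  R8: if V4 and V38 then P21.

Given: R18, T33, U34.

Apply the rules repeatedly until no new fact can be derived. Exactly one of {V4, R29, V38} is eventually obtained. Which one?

From T33, R1 gives P10.
From T33 and R18, R5 gives W14.
From W14 and P10, R4 gives P21.
From P21 and T33, R7 gives S19.
From W14 and S19, R2 gives V38.
No rule produces V4, and it is not given. R29 would need T33 and V4 (R6), but V4 is never established.

V38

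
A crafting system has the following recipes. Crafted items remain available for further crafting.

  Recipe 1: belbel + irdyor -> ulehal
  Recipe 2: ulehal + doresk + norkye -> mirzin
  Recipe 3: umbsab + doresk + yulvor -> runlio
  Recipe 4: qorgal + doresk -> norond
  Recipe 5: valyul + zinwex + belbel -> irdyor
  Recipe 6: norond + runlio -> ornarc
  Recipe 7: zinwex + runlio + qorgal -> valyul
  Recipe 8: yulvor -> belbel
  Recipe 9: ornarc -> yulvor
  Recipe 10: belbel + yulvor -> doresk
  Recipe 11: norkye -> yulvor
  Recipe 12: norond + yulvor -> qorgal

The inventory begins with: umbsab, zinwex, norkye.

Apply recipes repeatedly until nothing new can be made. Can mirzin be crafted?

No

mirzin would need ulehal, doresk, and norkye (Recipe 2), but ulehal is never obtained.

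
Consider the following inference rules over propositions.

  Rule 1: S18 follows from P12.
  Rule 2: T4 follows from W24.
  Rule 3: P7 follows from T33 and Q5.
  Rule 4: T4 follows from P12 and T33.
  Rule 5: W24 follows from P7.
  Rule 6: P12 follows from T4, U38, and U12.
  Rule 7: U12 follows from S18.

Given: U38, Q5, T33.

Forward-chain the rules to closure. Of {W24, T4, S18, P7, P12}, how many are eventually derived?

3

From T33 and Q5, Rule 3 gives P7.
From P7, Rule 5 gives W24.
W24 holds, so T4 follows (Rule 2).
W24: reached.
T4: reached.
S18 would need P12 (Rule 1), but P12 is never established.
P7: reached.
P12 would need T4, U38, and U12 (Rule 6), but U12 is never established.
Reached: W24, T4, and P7 — 3 of the 5.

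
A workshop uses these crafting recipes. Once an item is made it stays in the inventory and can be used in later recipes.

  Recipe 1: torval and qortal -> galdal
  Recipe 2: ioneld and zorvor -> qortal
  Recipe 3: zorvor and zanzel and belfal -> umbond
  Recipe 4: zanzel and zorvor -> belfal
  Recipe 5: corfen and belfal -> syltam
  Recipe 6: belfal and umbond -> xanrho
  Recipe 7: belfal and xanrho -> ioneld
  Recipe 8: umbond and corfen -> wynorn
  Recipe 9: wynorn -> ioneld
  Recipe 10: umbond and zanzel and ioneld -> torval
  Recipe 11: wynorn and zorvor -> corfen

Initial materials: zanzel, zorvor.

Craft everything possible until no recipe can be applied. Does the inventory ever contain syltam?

No

syltam would need corfen and belfal (Recipe 5), but corfen is never obtained.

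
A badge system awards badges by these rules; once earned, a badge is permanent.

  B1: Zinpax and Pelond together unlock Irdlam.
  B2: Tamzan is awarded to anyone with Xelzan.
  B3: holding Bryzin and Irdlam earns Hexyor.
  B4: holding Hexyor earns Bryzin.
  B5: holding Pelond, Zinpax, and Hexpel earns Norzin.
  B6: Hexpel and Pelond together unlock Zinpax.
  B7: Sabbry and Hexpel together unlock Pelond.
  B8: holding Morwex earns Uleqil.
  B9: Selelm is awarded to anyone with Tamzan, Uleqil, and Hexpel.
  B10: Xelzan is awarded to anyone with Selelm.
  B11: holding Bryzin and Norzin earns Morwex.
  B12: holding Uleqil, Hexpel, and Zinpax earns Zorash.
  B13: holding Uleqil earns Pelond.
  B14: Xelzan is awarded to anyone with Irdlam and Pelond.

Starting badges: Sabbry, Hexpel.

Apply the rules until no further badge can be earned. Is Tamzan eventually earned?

With Sabbry and Hexpel, Pelond is earned (B7).
With Hexpel and Pelond, Zinpax is earned (B6).
With Zinpax and Pelond, Irdlam is earned (B1).
With Irdlam and Pelond, Xelzan is earned (B14).
With Xelzan, Tamzan is earned (B2).

Yes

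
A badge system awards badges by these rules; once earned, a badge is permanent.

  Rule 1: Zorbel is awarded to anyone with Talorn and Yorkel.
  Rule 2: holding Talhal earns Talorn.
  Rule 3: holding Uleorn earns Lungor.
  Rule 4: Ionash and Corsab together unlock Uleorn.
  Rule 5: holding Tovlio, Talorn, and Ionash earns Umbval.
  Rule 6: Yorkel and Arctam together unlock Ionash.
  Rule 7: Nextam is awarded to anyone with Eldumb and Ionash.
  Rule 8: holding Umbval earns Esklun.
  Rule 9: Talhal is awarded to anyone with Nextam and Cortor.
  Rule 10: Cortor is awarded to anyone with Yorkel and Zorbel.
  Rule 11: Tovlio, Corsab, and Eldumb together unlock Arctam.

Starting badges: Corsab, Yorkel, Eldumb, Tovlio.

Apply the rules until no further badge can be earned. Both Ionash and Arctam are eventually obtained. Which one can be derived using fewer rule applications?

Arctam: With Tovlio, Corsab, and Eldumb, Arctam is earned (Rule 11). [1 rule application]
Ionash: With Tovlio, Corsab, and Eldumb, Arctam is earned (Rule 11). With Yorkel and Arctam, Ionash is earned (Rule 6). [2 rule applications]
Arctam needs fewer.

Arctam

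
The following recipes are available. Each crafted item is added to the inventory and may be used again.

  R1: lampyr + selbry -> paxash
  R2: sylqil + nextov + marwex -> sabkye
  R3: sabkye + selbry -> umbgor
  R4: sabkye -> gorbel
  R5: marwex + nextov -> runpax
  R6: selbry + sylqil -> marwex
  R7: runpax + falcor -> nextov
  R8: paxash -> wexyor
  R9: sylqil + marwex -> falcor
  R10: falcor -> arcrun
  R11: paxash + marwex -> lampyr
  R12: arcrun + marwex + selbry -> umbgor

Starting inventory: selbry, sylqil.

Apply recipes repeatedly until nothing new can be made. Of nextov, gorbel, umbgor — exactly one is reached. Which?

umbgor

Using R6, selbry and sylqil make marwex.
Using R9, sylqil and marwex make falcor.
Using R10, falcor makes arcrun.
arcrun + marwex + selbry -> umbgor (R12).
gorbel would need sabkye (R4), but sabkye is never obtained. nextov would need runpax and falcor (R7), but runpax is never obtained.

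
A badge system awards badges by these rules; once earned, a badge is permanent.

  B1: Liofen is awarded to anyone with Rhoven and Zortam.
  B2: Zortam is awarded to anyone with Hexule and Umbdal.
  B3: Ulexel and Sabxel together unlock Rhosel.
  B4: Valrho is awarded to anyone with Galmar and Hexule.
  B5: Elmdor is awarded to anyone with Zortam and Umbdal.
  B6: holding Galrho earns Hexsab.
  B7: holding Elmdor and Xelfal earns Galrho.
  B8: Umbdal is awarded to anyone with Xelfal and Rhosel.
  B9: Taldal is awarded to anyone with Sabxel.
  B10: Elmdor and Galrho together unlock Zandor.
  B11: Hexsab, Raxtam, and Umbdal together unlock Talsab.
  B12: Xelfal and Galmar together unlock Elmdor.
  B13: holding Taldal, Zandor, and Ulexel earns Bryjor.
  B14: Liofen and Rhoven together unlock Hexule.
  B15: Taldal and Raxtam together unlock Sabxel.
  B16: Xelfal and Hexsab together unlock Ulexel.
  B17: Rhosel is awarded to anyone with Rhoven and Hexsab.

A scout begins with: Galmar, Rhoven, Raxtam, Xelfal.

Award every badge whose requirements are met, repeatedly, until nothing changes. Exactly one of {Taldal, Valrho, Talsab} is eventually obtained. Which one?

With Xelfal and Galmar, Elmdor is earned (B12).
With Elmdor and Xelfal, Galrho is earned (B7).
With Galrho, Hexsab is earned (B6).
With Rhoven and Hexsab, Rhosel is earned (B17).
With Xelfal and Rhosel, Umbdal is earned (B8).
With Hexsab, Raxtam, and Umbdal, Talsab is earned (B11).
Valrho would need Galmar and Hexule (B4), but Hexule is never earned. Taldal would need Sabxel (B9), but Sabxel is never earned.

Talsab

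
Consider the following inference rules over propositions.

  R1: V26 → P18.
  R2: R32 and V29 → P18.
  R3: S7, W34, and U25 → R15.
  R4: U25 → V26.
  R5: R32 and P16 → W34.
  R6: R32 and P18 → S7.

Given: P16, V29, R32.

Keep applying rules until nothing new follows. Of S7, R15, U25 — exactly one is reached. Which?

S7

From R32 and V29, R2 gives P18.
From R32 and P18, R6 gives S7.
R15 would need S7, W34, and U25 (R3), but U25 is never established. No rule produces U25, and it is not given.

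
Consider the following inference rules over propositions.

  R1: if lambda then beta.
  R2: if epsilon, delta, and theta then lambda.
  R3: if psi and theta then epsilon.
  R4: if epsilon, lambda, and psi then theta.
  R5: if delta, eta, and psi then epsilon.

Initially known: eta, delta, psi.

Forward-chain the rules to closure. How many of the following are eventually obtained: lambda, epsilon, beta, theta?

From delta, eta, and psi, R5 gives epsilon.
lambda would need epsilon, delta, and theta (R2), but theta is never established.
epsilon: reached.
beta would need lambda (R1), but lambda is never established.
theta would need epsilon, lambda, and psi (R4), but lambda is never established.
Reached: epsilon — 1 of the 4.

1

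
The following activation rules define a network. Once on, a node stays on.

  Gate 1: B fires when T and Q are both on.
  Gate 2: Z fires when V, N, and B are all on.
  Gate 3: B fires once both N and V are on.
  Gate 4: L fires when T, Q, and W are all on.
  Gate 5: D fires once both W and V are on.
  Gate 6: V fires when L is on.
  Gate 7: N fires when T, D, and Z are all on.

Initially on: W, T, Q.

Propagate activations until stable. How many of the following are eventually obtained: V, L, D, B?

T, Q, and W are on, so L fires (Gate 4).
Gate 1: T and Q on → B on.
Gate 6: L on → V on.
Gate 5: W and V on → D on.
V: reached.
L: reached.
D: reached.
B: reached.
All 4 are reached.

4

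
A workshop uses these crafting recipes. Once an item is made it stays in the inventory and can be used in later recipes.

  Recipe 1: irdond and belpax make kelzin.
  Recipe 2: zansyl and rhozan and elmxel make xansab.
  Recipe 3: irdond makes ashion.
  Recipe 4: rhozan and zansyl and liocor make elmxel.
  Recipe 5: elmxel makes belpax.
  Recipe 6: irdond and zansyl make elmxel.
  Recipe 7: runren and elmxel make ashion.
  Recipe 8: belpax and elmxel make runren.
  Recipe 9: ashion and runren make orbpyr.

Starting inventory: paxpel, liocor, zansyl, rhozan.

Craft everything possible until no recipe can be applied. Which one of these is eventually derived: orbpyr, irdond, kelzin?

orbpyr

Using Recipe 4, rhozan, zansyl, and liocor make elmxel.
elmxel → belpax (Recipe 5).
belpax and elmxel → runren (Recipe 8).
runren and elmxel → ashion (Recipe 7).
Using Recipe 9, ashion and runren make orbpyr.
No rule produces irdond, and it is not given. kelzin would need irdond and belpax (Recipe 1), but irdond is never obtained.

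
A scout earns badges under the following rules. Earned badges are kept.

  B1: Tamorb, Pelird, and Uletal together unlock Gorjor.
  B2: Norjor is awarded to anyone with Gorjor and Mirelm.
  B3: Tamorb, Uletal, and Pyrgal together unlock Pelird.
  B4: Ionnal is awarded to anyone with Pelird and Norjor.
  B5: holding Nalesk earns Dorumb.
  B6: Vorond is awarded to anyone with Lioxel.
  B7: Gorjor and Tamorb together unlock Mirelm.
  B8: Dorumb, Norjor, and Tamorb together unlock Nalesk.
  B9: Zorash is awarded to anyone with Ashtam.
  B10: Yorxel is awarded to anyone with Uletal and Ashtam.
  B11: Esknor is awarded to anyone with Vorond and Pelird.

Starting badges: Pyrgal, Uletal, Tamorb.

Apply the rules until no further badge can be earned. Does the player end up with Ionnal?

With Tamorb, Uletal, and Pyrgal, Pelird is earned (B3).
With Tamorb, Pelird, and Uletal, Gorjor is earned (B1).
With Gorjor and Tamorb, Mirelm is earned (B7).
With Gorjor and Mirelm, Norjor is earned (B2).
With Pelird and Norjor, Ionnal is earned (B4).

Yes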